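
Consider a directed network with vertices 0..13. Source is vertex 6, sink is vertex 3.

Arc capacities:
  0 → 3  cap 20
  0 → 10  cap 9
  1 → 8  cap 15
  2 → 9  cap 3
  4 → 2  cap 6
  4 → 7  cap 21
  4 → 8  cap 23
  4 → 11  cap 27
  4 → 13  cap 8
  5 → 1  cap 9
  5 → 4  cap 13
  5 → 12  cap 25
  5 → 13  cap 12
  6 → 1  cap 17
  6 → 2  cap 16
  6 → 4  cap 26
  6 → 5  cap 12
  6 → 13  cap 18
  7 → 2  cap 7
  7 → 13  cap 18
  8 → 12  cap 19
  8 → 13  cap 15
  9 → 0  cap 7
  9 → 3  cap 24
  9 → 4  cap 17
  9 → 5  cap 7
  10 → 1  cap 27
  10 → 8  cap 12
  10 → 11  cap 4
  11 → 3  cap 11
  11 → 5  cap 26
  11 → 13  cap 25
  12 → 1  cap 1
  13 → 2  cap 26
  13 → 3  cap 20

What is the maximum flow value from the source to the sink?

Maximum flow value: 34

augment #1: 6→13→3 bottleneck 18, total now 18
augment #2: 6→2→9→3 bottleneck 3, total now 21
augment #3: 6→4→11→3 bottleneck 11, total now 32
augment #4: 6→4→13→3 bottleneck 2, total now 34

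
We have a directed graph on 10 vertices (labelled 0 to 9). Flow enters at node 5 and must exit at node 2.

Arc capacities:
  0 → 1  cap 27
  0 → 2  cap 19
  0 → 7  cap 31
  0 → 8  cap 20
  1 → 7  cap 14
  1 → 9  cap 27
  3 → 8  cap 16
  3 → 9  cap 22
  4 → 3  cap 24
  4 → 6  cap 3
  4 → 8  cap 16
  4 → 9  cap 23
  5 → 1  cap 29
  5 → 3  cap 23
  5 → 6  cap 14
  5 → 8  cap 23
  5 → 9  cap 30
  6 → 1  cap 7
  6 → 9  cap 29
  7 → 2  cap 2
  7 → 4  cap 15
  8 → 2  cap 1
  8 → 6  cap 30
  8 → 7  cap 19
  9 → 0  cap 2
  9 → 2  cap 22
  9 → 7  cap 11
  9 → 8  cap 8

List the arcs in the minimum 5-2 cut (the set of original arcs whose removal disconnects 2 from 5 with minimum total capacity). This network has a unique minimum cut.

augment #1: 5→8→2 push 1
augment #2: 5→9→2 push 22
augment #3: 5→1→7→2 push 2
augment #4: 5→9→0→2 push 2
max flow = 27; residual-reachable set from 5 gives S-side
cut edges (S→T): {(7,2), (8,2), (9,0), (9,2)} total cap 27

Min-cut arcs: {(7,2), (8,2), (9,0), (9,2)} (total capacity 27)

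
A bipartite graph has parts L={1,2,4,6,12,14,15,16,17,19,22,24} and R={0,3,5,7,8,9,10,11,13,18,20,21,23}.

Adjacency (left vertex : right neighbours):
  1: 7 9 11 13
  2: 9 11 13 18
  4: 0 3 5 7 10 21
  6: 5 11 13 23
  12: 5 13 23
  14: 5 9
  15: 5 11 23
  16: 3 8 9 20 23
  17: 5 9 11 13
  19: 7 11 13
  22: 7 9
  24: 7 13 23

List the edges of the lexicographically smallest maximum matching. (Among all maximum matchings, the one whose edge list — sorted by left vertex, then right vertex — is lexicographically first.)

Lex-smallest maximum matching: {(1,7), (2,18), (4,0), (6,5), (12,13), (14,9), (15,11), (16,3), (24,23)}

|M| = 9 (so the lex-smallest maximum matching has 9 edges)
process left vertices in ascending order; for each, take the smallest-labelled available neighbour that still permits 9 edges overall, or leave it unmatched if none does
lex-smallest matching: {1-7, 2-18, 4-0, 6-5, 12-13, 14-9, 15-11, 16-3, 24-23}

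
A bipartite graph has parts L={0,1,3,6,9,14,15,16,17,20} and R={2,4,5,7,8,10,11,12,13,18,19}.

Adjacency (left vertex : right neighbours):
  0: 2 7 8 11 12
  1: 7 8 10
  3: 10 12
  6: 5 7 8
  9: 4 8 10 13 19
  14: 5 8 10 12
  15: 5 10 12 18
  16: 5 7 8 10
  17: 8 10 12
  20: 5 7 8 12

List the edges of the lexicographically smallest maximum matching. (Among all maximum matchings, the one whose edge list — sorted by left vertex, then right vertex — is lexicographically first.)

|M| = 8 (so the lex-smallest maximum matching has 8 edges)
process left vertices in ascending order; for each, take the smallest-labelled available neighbour that still permits 8 edges overall, or leave it unmatched if none does
lex-smallest matching: {0-2, 1-7, 3-10, 6-5, 9-4, 14-8, 15-18, 17-12}

Lex-smallest maximum matching: {(0,2), (1,7), (3,10), (6,5), (9,4), (14,8), (15,18), (17,12)}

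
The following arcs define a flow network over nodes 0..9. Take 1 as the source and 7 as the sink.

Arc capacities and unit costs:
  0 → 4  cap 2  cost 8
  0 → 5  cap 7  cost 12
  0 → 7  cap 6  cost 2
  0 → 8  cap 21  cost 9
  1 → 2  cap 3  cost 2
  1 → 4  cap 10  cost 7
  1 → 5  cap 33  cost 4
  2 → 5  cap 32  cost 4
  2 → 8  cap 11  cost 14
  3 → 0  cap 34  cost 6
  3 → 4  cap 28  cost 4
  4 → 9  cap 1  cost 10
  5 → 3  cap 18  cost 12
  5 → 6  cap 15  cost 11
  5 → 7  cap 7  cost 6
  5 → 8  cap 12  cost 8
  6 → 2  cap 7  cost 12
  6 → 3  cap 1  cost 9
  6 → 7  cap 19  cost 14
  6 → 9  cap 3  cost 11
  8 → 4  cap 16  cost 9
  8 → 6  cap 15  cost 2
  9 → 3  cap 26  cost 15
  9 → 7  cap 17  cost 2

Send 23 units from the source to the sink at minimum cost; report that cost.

Minimum cost for 23 units: 482

shortest-cost path #1: 1→5→7 push 7 @ unit cost 10 (adds 70)
shortest-cost path #2: 1→4→9→7 push 1 @ unit cost 19 (adds 19)
shortest-cost path #3: 1→5→3→0→7 push 6 @ unit cost 24 (adds 144)
shortest-cost path #4: 1→5→8→6→9→7 push 3 @ unit cost 27 (adds 81)
shortest-cost path #5: 1→5→8→6→7 push 6 @ unit cost 28 (adds 168)
total cost = 482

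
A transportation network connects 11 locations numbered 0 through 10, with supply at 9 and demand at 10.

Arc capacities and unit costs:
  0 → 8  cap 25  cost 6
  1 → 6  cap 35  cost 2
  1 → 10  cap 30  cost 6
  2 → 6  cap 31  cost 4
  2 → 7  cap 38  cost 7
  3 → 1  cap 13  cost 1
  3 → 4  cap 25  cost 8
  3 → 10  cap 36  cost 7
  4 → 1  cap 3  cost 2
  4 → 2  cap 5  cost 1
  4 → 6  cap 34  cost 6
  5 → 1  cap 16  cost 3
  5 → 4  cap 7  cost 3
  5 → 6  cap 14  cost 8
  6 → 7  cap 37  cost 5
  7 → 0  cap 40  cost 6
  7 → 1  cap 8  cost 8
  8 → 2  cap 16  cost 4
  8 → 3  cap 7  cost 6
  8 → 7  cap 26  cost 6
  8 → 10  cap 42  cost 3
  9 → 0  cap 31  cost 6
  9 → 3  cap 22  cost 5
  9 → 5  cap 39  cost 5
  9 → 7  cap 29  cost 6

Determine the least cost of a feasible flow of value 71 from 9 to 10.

shortest-cost path #1: 9→3→10 push 22 @ unit cost 12 (adds 264)
shortest-cost path #2: 9→5→1→10 push 16 @ unit cost 14 (adds 224)
shortest-cost path #3: 9→0→8→10 push 25 @ unit cost 15 (adds 375)
shortest-cost path #4: 9→5→4→1→10 push 3 @ unit cost 16 (adds 48)
shortest-cost path #5: 9→7→1→10 push 5 @ unit cost 20 (adds 100)
total cost = 1011

Minimum cost for 71 units: 1011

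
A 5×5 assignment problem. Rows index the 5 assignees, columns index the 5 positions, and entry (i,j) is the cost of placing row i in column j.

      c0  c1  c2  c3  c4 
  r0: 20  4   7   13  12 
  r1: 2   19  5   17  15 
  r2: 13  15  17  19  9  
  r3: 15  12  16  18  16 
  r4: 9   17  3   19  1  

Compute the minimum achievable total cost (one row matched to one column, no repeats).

Minimum assignment cost: 36

optimal assignment: row0→col1 (cost 4), row1→col0 (cost 2), row2→col4 (cost 9), row3→col3 (cost 18), row4→col2 (cost 3)
total = 4 + 2 + 9 + 18 + 3 = 36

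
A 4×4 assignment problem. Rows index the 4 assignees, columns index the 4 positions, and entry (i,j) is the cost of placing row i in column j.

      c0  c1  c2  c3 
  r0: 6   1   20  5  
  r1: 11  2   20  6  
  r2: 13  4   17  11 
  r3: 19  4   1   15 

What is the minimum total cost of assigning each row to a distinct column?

optimal assignment: row0→col0 (cost 6), row1→col3 (cost 6), row2→col1 (cost 4), row3→col2 (cost 1)
total = 6 + 6 + 4 + 1 = 17

Minimum assignment cost: 17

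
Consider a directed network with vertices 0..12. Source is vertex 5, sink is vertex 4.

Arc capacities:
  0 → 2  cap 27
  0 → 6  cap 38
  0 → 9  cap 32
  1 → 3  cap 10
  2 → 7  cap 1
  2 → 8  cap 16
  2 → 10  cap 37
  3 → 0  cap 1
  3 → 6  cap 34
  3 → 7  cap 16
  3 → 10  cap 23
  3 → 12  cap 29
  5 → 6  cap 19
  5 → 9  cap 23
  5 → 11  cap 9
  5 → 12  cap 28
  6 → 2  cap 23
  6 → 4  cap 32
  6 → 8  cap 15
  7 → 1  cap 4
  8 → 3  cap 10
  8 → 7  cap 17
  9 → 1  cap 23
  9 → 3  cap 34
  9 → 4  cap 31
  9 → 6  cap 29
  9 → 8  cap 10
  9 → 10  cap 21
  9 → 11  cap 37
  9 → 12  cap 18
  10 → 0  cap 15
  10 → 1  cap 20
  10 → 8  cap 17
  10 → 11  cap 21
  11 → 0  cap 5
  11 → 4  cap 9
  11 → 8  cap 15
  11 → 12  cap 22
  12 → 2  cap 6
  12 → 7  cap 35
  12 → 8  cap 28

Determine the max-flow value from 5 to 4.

augment #1: 5→6→4 bottleneck 19, total now 19
augment #2: 5→9→4 bottleneck 23, total now 42
augment #3: 5→11→4 bottleneck 9, total now 51
augment #4: 5→12→8→3→6→4 bottleneck 10, total now 61
augment #5: 5→12→2→10→0→6→4 bottleneck 3, total now 64
augment #6: 5→12→2→10→0→9→4 bottleneck 3, total now 67
augment #7: 5→12→7→1→3→0→9→4 bottleneck 1, total now 68
augment #8: 5→12→7→1→3→6→0→9→4 bottleneck 3, total now 71

Maximum flow value: 71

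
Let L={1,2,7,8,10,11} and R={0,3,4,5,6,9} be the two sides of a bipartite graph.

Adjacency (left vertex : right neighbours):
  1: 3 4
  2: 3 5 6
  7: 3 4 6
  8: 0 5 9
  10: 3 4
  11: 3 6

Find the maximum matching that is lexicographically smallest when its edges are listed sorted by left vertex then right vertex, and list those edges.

|M| = 5 (so the lex-smallest maximum matching has 5 edges)
process left vertices in ascending order; for each, take the smallest-labelled available neighbour that still permits 5 edges overall, or leave it unmatched if none does
lex-smallest matching: {1-3, 2-5, 7-4, 8-0, 11-6}

Lex-smallest maximum matching: {(1,3), (2,5), (7,4), (8,0), (11,6)}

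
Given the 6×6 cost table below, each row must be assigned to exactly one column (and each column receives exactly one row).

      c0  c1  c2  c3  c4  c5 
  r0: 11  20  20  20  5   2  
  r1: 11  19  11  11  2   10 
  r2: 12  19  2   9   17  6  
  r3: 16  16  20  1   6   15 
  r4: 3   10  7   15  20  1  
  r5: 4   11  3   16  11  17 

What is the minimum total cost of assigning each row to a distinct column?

one of 2 optimal assignments: row0→col5 (cost 2), row1→col4 (cost 2), row2→col2 (cost 2), row3→col3 (cost 1), row4→col0 (cost 3), row5→col1 (cost 11)
total = 2 + 2 + 2 + 1 + 3 + 11 = 21

Minimum assignment cost: 21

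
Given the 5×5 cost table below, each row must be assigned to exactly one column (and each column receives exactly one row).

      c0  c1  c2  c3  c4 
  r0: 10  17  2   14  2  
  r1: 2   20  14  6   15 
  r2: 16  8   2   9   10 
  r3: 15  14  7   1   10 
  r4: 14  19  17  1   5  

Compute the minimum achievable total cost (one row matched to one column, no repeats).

Minimum assignment cost: 18

optimal assignment: row0→col2 (cost 2), row1→col0 (cost 2), row2→col1 (cost 8), row3→col3 (cost 1), row4→col4 (cost 5)
total = 2 + 2 + 8 + 1 + 5 = 18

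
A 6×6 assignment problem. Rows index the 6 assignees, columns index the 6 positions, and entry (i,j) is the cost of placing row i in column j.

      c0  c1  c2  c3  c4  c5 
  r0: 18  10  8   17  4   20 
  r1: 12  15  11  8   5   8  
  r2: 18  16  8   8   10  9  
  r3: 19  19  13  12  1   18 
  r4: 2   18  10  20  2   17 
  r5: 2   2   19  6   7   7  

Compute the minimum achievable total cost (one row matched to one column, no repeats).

optimal assignment: row0→col2 (cost 8), row1→col5 (cost 8), row2→col3 (cost 8), row3→col4 (cost 1), row4→col0 (cost 2), row5→col1 (cost 2)
total = 8 + 8 + 8 + 1 + 2 + 2 = 29

Minimum assignment cost: 29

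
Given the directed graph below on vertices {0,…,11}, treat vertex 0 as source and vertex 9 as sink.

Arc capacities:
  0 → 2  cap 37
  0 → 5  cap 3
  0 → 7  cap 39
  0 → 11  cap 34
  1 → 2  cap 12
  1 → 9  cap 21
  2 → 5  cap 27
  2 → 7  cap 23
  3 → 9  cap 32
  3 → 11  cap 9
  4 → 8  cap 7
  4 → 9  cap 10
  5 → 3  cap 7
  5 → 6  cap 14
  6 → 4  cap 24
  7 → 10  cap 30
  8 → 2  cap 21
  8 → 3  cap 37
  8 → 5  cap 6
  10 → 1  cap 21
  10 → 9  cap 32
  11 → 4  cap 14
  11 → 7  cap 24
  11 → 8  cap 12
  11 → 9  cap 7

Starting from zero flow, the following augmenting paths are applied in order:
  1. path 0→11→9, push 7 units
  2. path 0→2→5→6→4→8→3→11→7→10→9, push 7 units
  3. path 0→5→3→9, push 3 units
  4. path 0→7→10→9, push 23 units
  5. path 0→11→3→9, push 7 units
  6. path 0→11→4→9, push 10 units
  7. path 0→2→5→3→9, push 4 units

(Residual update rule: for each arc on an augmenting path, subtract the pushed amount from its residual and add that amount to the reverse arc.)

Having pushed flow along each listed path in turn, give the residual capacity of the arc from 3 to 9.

after path 1 (0→11→9, push 7): res(3,9)=32
after path 2 (0→2→5→6→4→8→3→11→7→10→9, push 7): res(3,9)=32
after path 3 (0→5→3→9, push 3): res(3,9)=29
after path 4 (0→7→10→9, push 23): res(3,9)=29
after path 5 (0→11→3→9, push 7): res(3,9)=22
after path 6 (0→11→4→9, push 10): res(3,9)=22
after path 7 (0→2→5→3→9, push 4): res(3,9)=18

Residual capacity of (3,9): 18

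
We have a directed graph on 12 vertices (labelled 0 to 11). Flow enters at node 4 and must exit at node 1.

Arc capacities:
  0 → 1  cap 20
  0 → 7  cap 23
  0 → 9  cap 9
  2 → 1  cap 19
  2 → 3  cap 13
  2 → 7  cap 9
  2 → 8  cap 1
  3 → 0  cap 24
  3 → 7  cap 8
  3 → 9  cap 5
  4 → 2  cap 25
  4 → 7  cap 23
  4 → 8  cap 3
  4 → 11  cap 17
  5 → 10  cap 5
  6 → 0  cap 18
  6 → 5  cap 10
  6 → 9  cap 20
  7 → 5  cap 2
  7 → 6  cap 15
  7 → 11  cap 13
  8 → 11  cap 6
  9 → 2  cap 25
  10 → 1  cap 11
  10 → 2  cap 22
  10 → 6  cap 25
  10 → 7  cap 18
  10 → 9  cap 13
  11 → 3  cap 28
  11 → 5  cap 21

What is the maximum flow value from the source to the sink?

augment #1: 4→2→1 bottleneck 19, total now 19
augment #2: 4→2→3→0→1 bottleneck 6, total now 25
augment #3: 4→7→5→10→1 bottleneck 2, total now 27
augment #4: 4→7→6→0→1 bottleneck 14, total now 41
augment #5: 4→11→5→10→1 bottleneck 3, total now 44

Maximum flow value: 44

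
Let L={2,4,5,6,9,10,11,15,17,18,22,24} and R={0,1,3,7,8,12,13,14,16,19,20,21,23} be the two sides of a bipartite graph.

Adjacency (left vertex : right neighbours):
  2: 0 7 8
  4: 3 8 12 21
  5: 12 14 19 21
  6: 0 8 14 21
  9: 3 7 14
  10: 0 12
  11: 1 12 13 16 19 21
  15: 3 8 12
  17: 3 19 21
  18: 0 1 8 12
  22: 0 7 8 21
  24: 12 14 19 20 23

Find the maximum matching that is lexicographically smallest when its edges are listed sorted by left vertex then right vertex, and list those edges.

|M| = 11 (so the lex-smallest maximum matching has 11 edges)
process left vertices in ascending order; for each, take the smallest-labelled available neighbour that still permits 11 edges overall, or leave it unmatched if none does
lex-smallest matching: {2-0, 4-3, 5-12, 6-14, 9-7, 11-13, 15-8, 17-19, 18-1, 22-21, 24-20}

Lex-smallest maximum matching: {(2,0), (4,3), (5,12), (6,14), (9,7), (11,13), (15,8), (17,19), (18,1), (22,21), (24,20)}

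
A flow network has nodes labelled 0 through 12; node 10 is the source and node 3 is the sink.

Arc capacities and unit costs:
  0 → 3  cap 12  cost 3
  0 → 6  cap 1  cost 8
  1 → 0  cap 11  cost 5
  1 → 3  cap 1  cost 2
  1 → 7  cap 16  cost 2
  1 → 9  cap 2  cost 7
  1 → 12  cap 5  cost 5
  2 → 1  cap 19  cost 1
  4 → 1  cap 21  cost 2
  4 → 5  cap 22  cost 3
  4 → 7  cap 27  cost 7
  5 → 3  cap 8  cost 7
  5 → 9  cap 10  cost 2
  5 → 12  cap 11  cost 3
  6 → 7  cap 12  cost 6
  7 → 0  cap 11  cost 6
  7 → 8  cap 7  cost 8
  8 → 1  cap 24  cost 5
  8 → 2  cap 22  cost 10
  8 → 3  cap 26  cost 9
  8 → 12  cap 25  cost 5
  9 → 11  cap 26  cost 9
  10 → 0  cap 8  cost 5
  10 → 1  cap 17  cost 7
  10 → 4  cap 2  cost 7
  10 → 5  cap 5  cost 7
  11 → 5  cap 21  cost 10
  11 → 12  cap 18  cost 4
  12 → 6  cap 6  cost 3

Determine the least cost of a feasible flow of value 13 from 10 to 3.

Minimum cost for 13 units: 129

shortest-cost path #1: 10→0→3 push 8 @ unit cost 8 (adds 64)
shortest-cost path #2: 10→1→3 push 1 @ unit cost 9 (adds 9)
shortest-cost path #3: 10→5→3 push 4 @ unit cost 14 (adds 56)
total cost = 129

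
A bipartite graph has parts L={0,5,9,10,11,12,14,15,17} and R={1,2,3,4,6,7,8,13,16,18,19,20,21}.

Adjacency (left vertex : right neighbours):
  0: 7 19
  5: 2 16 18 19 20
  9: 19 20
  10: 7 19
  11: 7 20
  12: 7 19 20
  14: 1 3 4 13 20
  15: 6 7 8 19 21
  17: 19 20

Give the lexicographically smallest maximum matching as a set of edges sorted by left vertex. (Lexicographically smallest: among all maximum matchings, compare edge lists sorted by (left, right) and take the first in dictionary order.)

|M| = 6 (so the lex-smallest maximum matching has 6 edges)
process left vertices in ascending order; for each, take the smallest-labelled available neighbour that still permits 6 edges overall, or leave it unmatched if none does
lex-smallest matching: {0-7, 5-2, 9-19, 11-20, 14-1, 15-6}

Lex-smallest maximum matching: {(0,7), (5,2), (9,19), (11,20), (14,1), (15,6)}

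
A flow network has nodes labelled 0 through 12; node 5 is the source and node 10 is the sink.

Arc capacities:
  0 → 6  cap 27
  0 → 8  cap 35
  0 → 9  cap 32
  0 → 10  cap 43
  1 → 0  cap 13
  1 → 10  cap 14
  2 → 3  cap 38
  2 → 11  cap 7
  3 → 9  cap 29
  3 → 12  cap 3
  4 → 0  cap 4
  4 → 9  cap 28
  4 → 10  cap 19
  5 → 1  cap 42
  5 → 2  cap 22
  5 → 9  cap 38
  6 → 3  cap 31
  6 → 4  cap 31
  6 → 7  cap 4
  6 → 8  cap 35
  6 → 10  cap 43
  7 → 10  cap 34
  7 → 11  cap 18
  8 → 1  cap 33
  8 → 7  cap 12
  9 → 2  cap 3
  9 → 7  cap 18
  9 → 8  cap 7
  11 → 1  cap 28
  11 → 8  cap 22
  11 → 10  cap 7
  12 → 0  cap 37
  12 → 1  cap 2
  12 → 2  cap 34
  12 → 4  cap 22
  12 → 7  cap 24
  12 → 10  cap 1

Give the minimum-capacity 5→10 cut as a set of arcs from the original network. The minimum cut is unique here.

augment #1: 5→1→10 push 14
augment #2: 5→1→0→10 push 13
augment #3: 5→2→11→10 push 7
augment #4: 5→9→7→10 push 18
augment #5: 5→2→3→12→10 push 1
augment #6: 5→9→8→7→10 push 7
augment #7: 5→2→3→12→0→10 push 2
max flow = 62; residual-reachable set from 5 gives S-side
cut edges (S→T): {(1,0), (1,10), (2,11), (3,12), (9,7), (9,8)} total cap 62

Min-cut arcs: {(1,0), (1,10), (2,11), (3,12), (9,7), (9,8)} (total capacity 62)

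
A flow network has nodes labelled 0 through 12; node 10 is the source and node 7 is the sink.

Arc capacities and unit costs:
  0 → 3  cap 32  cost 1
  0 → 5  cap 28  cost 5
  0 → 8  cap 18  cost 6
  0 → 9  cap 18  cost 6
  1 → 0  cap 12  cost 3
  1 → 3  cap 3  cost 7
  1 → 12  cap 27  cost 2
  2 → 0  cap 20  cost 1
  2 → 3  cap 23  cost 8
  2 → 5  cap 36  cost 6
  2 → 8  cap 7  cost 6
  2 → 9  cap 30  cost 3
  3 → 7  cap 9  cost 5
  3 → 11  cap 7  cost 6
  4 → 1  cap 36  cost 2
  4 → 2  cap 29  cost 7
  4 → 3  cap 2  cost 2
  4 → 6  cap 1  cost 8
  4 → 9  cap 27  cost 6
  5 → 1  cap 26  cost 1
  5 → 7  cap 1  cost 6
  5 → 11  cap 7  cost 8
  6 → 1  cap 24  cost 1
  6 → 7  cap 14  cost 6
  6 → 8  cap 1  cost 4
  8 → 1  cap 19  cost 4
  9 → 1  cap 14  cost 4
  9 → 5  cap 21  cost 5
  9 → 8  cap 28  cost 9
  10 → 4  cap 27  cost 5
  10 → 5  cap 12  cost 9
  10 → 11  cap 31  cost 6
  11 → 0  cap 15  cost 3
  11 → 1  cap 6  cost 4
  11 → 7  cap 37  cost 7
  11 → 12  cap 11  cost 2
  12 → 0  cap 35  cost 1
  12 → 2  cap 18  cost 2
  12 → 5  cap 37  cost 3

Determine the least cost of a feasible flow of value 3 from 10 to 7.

shortest-cost path #1: 10→4→3→7 push 2 @ unit cost 12 (adds 24)
shortest-cost path #2: 10→11→7 push 1 @ unit cost 13 (adds 13)
total cost = 37

Minimum cost for 3 units: 37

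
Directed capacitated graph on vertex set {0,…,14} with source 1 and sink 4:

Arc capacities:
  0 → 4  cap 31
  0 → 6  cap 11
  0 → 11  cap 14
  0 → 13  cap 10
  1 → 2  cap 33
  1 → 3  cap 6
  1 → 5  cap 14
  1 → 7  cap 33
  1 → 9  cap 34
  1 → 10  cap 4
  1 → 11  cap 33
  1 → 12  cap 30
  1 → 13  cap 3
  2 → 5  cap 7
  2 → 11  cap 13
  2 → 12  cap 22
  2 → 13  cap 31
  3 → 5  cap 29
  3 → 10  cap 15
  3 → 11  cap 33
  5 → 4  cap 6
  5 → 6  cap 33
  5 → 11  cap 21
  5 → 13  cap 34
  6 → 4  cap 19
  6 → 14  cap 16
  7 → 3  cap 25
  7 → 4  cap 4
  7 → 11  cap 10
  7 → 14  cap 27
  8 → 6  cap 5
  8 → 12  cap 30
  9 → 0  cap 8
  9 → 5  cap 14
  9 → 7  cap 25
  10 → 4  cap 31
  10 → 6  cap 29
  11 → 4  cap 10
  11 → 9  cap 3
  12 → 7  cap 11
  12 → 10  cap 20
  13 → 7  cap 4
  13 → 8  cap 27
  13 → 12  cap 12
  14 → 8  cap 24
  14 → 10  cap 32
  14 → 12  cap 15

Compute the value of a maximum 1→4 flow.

augment #1: 1→5→4 bottleneck 6, total now 6
augment #2: 1→7→4 bottleneck 4, total now 10
augment #3: 1→10→4 bottleneck 4, total now 14
augment #4: 1→11→4 bottleneck 10, total now 24
augment #5: 1→3→10→4 bottleneck 6, total now 30
augment #6: 1→5→6→4 bottleneck 8, total now 38
augment #7: 1→9→0→4 bottleneck 8, total now 46
augment #8: 1→12→10→4 bottleneck 20, total now 66
augment #9: 1→2→5→6→4 bottleneck 7, total now 73
augment #10: 1→7→3→10→4 bottleneck 1, total now 74
augment #11: 1→9→5→6→4 bottleneck 4, total now 78

Maximum flow value: 78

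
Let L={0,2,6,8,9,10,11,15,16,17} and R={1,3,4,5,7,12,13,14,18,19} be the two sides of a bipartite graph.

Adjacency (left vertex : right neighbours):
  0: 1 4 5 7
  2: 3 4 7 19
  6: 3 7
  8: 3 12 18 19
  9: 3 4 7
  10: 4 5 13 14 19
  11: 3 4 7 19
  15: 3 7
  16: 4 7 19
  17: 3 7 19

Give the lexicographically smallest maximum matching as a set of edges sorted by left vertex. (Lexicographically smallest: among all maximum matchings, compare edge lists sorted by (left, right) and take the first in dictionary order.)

Lex-smallest maximum matching: {(0,1), (2,3), (6,7), (8,12), (9,4), (10,5), (11,19)}

|M| = 7 (so the lex-smallest maximum matching has 7 edges)
process left vertices in ascending order; for each, take the smallest-labelled available neighbour that still permits 7 edges overall, or leave it unmatched if none does
lex-smallest matching: {0-1, 2-3, 6-7, 8-12, 9-4, 10-5, 11-19}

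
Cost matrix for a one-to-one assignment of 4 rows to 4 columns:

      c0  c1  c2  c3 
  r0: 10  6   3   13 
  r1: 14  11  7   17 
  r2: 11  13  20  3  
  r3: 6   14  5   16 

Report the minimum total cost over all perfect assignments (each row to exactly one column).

Minimum assignment cost: 22

optimal assignment: row0→col1 (cost 6), row1→col2 (cost 7), row2→col3 (cost 3), row3→col0 (cost 6)
total = 6 + 7 + 3 + 6 = 22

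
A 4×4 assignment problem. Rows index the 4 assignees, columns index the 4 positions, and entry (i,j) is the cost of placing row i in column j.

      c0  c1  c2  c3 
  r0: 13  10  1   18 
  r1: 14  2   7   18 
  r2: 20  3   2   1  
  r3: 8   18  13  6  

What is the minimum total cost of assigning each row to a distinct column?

optimal assignment: row0→col2 (cost 1), row1→col1 (cost 2), row2→col3 (cost 1), row3→col0 (cost 8)
total = 1 + 2 + 1 + 8 = 12

Minimum assignment cost: 12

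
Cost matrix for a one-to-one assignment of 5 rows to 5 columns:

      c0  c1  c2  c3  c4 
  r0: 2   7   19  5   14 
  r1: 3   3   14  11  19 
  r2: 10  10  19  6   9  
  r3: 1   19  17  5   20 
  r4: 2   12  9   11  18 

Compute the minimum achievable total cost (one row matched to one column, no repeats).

optimal assignment: row0→col3 (cost 5), row1→col1 (cost 3), row2→col4 (cost 9), row3→col0 (cost 1), row4→col2 (cost 9)
total = 5 + 3 + 9 + 1 + 9 = 27

Minimum assignment cost: 27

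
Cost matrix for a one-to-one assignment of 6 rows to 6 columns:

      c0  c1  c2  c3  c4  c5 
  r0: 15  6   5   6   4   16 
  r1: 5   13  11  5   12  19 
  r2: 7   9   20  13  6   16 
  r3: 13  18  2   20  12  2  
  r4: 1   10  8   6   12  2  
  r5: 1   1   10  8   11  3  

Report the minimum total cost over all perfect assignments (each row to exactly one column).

optimal assignment: row0→col2 (cost 5), row1→col3 (cost 5), row2→col4 (cost 6), row3→col5 (cost 2), row4→col0 (cost 1), row5→col1 (cost 1)
total = 5 + 5 + 6 + 2 + 1 + 1 = 20

Minimum assignment cost: 20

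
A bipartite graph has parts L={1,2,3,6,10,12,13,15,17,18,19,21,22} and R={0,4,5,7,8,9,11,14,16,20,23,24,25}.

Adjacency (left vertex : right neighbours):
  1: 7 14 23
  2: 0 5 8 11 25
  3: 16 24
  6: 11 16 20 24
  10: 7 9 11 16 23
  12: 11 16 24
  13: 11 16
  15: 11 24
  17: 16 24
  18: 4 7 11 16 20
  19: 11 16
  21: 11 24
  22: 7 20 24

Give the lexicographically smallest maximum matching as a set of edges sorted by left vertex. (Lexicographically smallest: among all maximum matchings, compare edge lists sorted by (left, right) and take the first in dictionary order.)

Lex-smallest maximum matching: {(1,14), (2,0), (3,16), (6,20), (10,9), (12,11), (15,24), (18,4), (22,7)}

|M| = 9 (so the lex-smallest maximum matching has 9 edges)
process left vertices in ascending order; for each, take the smallest-labelled available neighbour that still permits 9 edges overall, or leave it unmatched if none does
lex-smallest matching: {1-14, 2-0, 3-16, 6-20, 10-9, 12-11, 15-24, 18-4, 22-7}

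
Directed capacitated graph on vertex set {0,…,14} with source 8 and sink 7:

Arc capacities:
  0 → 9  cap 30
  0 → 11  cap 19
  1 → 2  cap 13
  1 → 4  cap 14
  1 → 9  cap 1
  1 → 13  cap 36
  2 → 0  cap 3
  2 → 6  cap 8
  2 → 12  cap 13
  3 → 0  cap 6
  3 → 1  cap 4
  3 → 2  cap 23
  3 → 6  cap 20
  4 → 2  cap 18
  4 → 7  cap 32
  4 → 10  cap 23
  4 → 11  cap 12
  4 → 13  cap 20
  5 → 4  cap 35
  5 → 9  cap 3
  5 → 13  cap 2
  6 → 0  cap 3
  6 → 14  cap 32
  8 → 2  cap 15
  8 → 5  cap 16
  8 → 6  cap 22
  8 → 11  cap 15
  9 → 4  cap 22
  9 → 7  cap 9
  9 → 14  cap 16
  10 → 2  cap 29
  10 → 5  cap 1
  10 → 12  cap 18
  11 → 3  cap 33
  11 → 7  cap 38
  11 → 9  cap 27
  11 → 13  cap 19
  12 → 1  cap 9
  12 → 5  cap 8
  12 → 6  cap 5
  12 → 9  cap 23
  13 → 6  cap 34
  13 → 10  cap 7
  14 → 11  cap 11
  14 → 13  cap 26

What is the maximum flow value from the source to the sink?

augment #1: 8→11→7 bottleneck 15, total now 15
augment #2: 8→5→4→7 bottleneck 16, total now 31
augment #3: 8→2→0→9→7 bottleneck 3, total now 34
augment #4: 8→2→12→9→7 bottleneck 6, total now 40
augment #5: 8→6→0→11→7 bottleneck 3, total now 43
augment #6: 8→6→14→11→7 bottleneck 11, total now 54
augment #7: 8→2→12→1→4→7 bottleneck 6, total now 60
augment #8: 8→6→14→13→10→5→4→7 bottleneck 1, total now 61
augment #9: 8→6→14→13→10→12→1→4→7 bottleneck 3, total now 64
augment #10: 8→6→14→13→10→12→5→4→7 bottleneck 3, total now 67

Maximum flow value: 67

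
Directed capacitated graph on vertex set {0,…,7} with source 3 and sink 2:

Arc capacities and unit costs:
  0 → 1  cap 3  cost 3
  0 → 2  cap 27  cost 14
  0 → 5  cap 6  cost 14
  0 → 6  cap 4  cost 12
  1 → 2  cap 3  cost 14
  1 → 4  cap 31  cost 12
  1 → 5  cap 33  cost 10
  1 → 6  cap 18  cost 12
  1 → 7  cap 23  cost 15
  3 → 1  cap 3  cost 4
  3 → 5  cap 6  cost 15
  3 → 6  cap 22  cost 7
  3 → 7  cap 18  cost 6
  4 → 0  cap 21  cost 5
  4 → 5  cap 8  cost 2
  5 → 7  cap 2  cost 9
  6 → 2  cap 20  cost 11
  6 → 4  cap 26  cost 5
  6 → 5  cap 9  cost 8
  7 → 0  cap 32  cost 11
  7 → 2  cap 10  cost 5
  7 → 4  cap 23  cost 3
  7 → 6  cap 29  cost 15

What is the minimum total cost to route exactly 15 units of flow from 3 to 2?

Minimum cost for 15 units: 200

shortest-cost path #1: 3→7→2 push 10 @ unit cost 11 (adds 110)
shortest-cost path #2: 3→6→2 push 5 @ unit cost 18 (adds 90)
total cost = 200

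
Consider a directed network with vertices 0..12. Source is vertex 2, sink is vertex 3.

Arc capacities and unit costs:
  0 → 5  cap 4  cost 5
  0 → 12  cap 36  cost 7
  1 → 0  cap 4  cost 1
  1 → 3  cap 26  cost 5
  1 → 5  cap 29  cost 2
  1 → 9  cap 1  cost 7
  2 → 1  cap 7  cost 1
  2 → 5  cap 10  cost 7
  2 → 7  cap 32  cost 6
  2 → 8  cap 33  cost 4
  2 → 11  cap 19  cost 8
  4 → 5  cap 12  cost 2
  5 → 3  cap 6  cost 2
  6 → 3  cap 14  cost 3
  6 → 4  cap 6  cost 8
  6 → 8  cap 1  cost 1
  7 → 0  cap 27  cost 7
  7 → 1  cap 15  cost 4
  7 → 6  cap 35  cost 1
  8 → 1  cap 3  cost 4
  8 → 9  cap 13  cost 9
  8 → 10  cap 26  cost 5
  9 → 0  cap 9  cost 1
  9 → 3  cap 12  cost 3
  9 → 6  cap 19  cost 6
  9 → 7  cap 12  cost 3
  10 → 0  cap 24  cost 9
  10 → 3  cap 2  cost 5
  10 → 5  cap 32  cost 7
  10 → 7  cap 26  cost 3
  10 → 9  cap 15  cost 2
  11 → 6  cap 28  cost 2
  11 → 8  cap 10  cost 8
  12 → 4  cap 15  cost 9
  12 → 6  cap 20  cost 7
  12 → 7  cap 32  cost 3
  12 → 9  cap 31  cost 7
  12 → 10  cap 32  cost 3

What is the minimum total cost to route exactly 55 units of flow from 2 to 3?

shortest-cost path #1: 2→1→5→3 push 6 @ unit cost 5 (adds 30)
shortest-cost path #2: 2→1→3 push 1 @ unit cost 6 (adds 6)
shortest-cost path #3: 2→5→1→3 push 6 @ unit cost 10 (adds 60)
shortest-cost path #4: 2→7→6→3 push 14 @ unit cost 10 (adds 140)
shortest-cost path #5: 2→8→1→3 push 3 @ unit cost 13 (adds 39)
shortest-cost path #6: 2→8→10→3 push 2 @ unit cost 14 (adds 28)
shortest-cost path #7: 2→8→10→9→3 push 12 @ unit cost 14 (adds 168)
shortest-cost path #8: 2→7→1→3 push 11 @ unit cost 15 (adds 165)
total cost = 636

Minimum cost for 55 units: 636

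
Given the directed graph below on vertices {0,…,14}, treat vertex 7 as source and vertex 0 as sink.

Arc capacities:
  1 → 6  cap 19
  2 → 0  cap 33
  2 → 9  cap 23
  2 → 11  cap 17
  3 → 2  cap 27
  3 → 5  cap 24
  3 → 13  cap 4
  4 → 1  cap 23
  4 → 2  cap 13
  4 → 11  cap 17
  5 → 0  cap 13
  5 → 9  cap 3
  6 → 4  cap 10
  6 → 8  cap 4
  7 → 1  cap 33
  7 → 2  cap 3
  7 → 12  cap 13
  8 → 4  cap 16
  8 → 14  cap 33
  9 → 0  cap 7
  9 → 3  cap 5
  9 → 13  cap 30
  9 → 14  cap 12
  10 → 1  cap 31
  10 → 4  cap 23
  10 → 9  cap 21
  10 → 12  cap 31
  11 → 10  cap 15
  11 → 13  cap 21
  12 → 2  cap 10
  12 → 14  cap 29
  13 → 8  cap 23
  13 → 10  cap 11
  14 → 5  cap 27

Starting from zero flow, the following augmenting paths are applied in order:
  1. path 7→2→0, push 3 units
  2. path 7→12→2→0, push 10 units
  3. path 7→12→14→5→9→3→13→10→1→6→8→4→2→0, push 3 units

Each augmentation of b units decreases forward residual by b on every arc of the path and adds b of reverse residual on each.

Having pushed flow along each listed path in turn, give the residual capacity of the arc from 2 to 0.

Residual capacity of (2,0): 17

after path 1 (7→2→0, push 3): res(2,0)=30
after path 2 (7→12→2→0, push 10): res(2,0)=20
after path 3 (7→12→14→5→9→3→13→10→1→6→8→4→2→0, push 3): res(2,0)=17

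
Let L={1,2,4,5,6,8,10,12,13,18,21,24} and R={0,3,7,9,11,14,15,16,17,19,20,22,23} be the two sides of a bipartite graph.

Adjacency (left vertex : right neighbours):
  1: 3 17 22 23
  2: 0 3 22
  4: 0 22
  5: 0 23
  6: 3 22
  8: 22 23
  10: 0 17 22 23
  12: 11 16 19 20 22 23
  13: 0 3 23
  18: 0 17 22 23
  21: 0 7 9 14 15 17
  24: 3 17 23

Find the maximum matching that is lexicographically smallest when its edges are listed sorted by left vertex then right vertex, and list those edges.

Lex-smallest maximum matching: {(1,3), (2,0), (4,22), (5,23), (10,17), (12,11), (21,7)}

|M| = 7 (so the lex-smallest maximum matching has 7 edges)
process left vertices in ascending order; for each, take the smallest-labelled available neighbour that still permits 7 edges overall, or leave it unmatched if none does
lex-smallest matching: {1-3, 2-0, 4-22, 5-23, 10-17, 12-11, 21-7}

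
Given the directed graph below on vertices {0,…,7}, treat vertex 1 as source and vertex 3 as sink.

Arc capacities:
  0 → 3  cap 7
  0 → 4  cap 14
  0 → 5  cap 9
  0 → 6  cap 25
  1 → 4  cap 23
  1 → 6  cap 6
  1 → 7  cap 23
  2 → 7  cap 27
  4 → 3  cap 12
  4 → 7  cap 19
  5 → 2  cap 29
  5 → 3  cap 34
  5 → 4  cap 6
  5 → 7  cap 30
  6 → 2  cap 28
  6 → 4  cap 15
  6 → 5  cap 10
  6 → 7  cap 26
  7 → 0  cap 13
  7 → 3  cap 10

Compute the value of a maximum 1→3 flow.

Maximum flow value: 41

augment #1: 1→4→3 bottleneck 12, total now 12
augment #2: 1→7→3 bottleneck 10, total now 22
augment #3: 1→6→5→3 bottleneck 6, total now 28
augment #4: 1→7→0→3 bottleneck 7, total now 35
augment #5: 1→7→0→5→3 bottleneck 6, total now 41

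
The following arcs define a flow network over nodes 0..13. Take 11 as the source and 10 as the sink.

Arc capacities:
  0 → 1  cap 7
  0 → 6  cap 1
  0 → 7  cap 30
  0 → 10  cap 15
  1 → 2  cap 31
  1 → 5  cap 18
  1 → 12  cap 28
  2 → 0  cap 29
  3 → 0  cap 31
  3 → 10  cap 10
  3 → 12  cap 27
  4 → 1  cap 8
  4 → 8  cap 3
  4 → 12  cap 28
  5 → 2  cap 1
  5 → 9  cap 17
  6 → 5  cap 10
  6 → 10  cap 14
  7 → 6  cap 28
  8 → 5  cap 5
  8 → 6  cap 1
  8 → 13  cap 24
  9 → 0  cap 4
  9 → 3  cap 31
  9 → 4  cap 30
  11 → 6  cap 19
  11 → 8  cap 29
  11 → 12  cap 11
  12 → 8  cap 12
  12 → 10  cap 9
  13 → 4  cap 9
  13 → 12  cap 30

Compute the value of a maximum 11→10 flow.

Maximum flow value: 42

augment #1: 11→6→10 bottleneck 14, total now 14
augment #2: 11→12→10 bottleneck 9, total now 23
augment #3: 11→6→5→2→0→10 bottleneck 1, total now 24
augment #4: 11→6→5→9→0→10 bottleneck 4, total now 28
augment #5: 11→8→5→9→3→10 bottleneck 5, total now 33
augment #6: 11→8→6→5→9→3→10 bottleneck 1, total now 34
augment #7: 11→8→13→4→1→2→0→10 bottleneck 8, total now 42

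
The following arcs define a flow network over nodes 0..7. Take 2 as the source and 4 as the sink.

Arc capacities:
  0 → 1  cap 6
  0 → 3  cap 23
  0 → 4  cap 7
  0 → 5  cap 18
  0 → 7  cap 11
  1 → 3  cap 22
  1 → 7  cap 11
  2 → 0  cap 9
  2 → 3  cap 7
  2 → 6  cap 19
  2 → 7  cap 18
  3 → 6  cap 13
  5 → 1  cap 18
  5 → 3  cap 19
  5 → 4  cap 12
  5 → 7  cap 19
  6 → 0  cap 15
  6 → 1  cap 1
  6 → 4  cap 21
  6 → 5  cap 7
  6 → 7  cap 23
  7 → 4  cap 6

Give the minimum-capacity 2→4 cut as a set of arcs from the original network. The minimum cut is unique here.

Min-cut arcs: {(2,0), (2,3), (2,6), (7,4)} (total capacity 41)

augment #1: 2→0→4 push 7
augment #2: 2→6→4 push 19
augment #3: 2→7→4 push 6
augment #4: 2→0→5→4 push 2
augment #5: 2→3→6→4 push 2
augment #6: 2→3→6→5→4 push 5
max flow = 41; residual-reachable set from 2 gives S-side
cut edges (S→T): {(2,0), (2,3), (2,6), (7,4)} total cap 41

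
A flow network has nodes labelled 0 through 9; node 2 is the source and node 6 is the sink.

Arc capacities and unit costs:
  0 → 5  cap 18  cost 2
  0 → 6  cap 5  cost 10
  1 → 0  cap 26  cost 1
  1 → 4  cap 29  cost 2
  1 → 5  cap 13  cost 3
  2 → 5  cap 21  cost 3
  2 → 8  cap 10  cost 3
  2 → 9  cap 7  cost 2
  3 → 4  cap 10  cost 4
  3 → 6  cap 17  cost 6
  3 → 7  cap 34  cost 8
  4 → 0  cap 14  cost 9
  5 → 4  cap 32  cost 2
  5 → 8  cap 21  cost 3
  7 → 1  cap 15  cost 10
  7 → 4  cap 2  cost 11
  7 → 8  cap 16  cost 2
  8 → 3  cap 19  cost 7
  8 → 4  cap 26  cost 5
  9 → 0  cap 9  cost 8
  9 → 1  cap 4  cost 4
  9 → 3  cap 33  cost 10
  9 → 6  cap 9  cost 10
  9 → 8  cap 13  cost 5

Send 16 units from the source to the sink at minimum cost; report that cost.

shortest-cost path #1: 2→9→6 push 7 @ unit cost 12 (adds 84)
shortest-cost path #2: 2→8→3→6 push 9 @ unit cost 16 (adds 144)
total cost = 228

Minimum cost for 16 units: 228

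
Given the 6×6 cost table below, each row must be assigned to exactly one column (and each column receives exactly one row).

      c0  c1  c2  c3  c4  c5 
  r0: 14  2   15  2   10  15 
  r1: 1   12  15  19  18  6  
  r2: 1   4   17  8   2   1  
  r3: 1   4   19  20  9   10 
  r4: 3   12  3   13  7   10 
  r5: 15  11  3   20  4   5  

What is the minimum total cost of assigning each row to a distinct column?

optimal assignment: row0→col3 (cost 2), row1→col0 (cost 1), row2→col5 (cost 1), row3→col1 (cost 4), row4→col2 (cost 3), row5→col4 (cost 4)
total = 2 + 1 + 1 + 4 + 3 + 4 = 15

Minimum assignment cost: 15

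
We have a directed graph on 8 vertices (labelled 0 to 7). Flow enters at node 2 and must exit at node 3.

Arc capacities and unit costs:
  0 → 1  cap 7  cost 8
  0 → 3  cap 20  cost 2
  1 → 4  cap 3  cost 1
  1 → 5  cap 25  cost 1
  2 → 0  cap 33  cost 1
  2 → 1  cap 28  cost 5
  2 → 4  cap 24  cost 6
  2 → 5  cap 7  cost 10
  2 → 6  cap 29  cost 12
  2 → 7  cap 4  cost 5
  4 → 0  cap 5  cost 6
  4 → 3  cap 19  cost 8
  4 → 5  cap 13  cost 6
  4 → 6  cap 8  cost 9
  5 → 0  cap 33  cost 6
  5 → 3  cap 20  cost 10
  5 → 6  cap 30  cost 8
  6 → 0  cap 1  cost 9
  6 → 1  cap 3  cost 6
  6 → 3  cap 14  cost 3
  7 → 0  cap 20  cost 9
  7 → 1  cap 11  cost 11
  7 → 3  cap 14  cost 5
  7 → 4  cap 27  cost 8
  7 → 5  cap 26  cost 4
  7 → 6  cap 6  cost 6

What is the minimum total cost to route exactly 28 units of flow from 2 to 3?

Minimum cost for 28 units: 156

shortest-cost path #1: 2→0→3 push 20 @ unit cost 3 (adds 60)
shortest-cost path #2: 2→7→3 push 4 @ unit cost 10 (adds 40)
shortest-cost path #3: 2→4→3 push 4 @ unit cost 14 (adds 56)
total cost = 156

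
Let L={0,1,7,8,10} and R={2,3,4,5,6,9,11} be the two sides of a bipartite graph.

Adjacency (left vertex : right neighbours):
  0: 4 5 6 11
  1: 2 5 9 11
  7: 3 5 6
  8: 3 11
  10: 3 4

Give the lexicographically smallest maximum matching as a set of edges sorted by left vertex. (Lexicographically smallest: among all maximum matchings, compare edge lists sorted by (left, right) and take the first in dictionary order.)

|M| = 5 (so the lex-smallest maximum matching has 5 edges)
process left vertices in ascending order; for each, take the smallest-labelled available neighbour that still permits 5 edges overall, or leave it unmatched if none does
lex-smallest matching: {0-4, 1-2, 7-5, 8-11, 10-3}

Lex-smallest maximum matching: {(0,4), (1,2), (7,5), (8,11), (10,3)}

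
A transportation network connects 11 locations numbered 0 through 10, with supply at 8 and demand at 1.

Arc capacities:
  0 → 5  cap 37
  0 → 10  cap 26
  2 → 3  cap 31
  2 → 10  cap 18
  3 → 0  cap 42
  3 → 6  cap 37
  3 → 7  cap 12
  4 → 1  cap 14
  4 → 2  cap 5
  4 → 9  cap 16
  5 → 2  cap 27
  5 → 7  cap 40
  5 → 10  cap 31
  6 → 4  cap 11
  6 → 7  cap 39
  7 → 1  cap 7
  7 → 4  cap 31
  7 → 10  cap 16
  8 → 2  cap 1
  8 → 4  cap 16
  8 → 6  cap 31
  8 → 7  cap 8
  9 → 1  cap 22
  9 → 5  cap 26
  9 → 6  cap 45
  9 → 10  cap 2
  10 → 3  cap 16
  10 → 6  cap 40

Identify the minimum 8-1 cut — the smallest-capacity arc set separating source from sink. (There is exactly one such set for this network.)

augment #1: 8→4→1 push 14
augment #2: 8→7→1 push 7
augment #3: 8→4→9→1 push 2
augment #4: 8→6→4→9→1 push 11
augment #5: 8→7→4→9→1 push 1
augment #6: 8→6→7→4→9→1 push 2
max flow = 37; residual-reachable set from 8 gives S-side
cut edges (S→T): {(4,1), (4,9), (7,1)} total cap 37

Min-cut arcs: {(4,1), (4,9), (7,1)} (total capacity 37)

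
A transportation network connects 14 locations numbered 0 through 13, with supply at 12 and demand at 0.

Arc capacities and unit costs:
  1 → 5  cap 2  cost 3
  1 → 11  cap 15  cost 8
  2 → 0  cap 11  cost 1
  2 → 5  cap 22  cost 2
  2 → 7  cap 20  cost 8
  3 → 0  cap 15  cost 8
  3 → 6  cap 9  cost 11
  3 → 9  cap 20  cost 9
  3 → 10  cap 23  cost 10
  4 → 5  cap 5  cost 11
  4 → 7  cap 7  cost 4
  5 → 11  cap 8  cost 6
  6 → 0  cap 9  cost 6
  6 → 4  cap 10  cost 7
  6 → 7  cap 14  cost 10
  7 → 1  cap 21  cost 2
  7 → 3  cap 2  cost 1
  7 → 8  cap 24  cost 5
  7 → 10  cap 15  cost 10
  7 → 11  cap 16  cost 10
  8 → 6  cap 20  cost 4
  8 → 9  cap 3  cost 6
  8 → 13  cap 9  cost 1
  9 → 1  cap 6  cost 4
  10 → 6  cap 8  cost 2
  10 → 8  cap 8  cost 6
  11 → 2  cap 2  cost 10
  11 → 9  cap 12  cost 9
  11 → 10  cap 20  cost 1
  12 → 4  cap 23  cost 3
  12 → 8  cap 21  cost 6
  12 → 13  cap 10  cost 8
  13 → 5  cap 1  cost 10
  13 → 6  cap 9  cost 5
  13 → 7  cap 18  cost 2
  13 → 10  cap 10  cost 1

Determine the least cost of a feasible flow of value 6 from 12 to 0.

shortest-cost path #1: 12→4→7→3→0 push 2 @ unit cost 16 (adds 32)
shortest-cost path #2: 12→8→6→0 push 4 @ unit cost 16 (adds 64)
total cost = 96

Minimum cost for 6 units: 96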